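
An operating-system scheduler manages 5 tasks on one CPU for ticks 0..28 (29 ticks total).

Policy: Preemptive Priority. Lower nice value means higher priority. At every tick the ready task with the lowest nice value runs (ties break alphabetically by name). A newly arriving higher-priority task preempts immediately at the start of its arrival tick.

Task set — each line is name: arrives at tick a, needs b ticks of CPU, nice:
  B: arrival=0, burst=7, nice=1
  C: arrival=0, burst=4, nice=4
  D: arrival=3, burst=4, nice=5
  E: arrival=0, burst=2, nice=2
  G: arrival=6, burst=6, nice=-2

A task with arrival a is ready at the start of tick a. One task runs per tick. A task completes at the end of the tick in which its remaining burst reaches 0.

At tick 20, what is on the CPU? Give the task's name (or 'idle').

t=0: ready={B,C,E} → run B
t=1: ready={B,C,E} → run B
t=2: ready={B,C,E} → run B
t=3: ready={B,C,D,E} → run B
t=4: ready={B,C,D,E} → run B
t=5: ready={B,C,D,E} → run B
t=6: ready={B,C,D,E,G} → run G
t=7: ready={B,C,D,E,G} → run G
t=8: ready={B,C,D,E,G} → run G
t=9: ready={B,C,D,E,G} → run G
t=10: ready={B,C,D,E,G} → run G
t=11: ready={B,C,D,E,G} → run G
t=12: ready={B,C,D,E} → run B
t=13: ready={C,D,E} → run E
t=14: ready={C,D,E} → run E
t=15: ready={C,D} → run C
t=16: ready={C,D} → run C
t=17: ready={C,D} → run C
t=18: ready={C,D} → run C
t=19: ready={D} → run D
t=20: ready={D} → run D
t=21: ready={D} → run D
t=22: ready={D} → run D
t=23: (idle)
t=24: (idle)
t=25: (idle)
t=26: (idle)
t=27: (idle)
t=28: (idle)

running at tick 20 = D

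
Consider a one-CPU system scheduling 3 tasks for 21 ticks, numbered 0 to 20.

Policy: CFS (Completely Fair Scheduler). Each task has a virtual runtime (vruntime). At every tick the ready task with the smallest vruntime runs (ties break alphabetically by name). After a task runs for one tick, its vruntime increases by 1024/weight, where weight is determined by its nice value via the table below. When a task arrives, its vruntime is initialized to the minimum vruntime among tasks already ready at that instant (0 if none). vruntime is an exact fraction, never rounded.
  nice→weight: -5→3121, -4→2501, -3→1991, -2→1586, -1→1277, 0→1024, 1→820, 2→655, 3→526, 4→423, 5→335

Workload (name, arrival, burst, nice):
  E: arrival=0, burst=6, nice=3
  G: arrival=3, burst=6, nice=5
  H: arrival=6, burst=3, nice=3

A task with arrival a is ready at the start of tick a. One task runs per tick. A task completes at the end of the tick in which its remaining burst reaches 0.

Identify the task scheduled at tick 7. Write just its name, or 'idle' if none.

running at tick 7 = H

t=0: vr[E=0] → run E
t=1: vr[E=512/263] → run E
t=2: vr[E=1024/263] → run E
t=3: vr[E=1536/263 G=1536/263] → run E
t=4: vr[E=2048/263 G=1536/263] → run G
t=5: vr[E=2048/263 G=783872/88105] → run E
t=6: vr[E=2560/263 G=783872/88105 H=783872/88105] → run G
t=7: vr[E=2560/263 G=1053184/88105 H=783872/88105] → run H
t=8: vr[E=2560/263 G=1053184/88105 H=955392/88105] → run E
t=9: vr[G=1053184/88105 H=955392/88105] → run H
t=10: vr[G=1053184/88105 H=1126912/88105] → run G
t=11: vr[G=1322496/88105 H=1126912/88105] → run H
t=12: vr[G=1322496/88105] → run G
t=13: vr[G=1591808/88105] → run G
t=14: vr[G=372224/17621] → run G
t=15: (idle)
t=16: (idle)
t=17: (idle)
t=18: (idle)
t=19: (idle)
t=20: (idle)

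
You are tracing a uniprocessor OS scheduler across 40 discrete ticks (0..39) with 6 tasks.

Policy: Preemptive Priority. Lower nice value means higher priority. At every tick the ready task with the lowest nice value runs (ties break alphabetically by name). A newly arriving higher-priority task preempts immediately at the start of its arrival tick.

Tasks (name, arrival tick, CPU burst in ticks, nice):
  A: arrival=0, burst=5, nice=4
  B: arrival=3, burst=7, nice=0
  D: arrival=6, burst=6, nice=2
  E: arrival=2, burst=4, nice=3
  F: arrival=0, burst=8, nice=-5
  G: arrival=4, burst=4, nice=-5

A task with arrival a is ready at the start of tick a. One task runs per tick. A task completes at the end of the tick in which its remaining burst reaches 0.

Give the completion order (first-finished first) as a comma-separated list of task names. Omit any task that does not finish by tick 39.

t=0: ready={A,F} → run F
t=1: ready={A,F} → run F
t=2: ready={A,E,F} → run F
t=3: ready={A,B,E,F} → run F
t=4: ready={A,B,E,F,G} → run F
t=5: ready={A,B,E,F,G} → run F
t=6: ready={A,B,D,E,F,G} → run F
t=7: ready={A,B,D,E,F,G} → run F
t=8: ready={A,B,D,E,G} → run G
t=9: ready={A,B,D,E,G} → run G
t=10: ready={A,B,D,E,G} → run G
t=11: ready={A,B,D,E,G} → run G
t=12: ready={A,B,D,E} → run B
t=13: ready={A,B,D,E} → run B
t=14: ready={A,B,D,E} → run B
t=15: ready={A,B,D,E} → run B
t=16: ready={A,B,D,E} → run B
t=17: ready={A,B,D,E} → run B
t=18: ready={A,B,D,E} → run B
t=19: ready={A,D,E} → run D
t=20: ready={A,D,E} → run D
t=21: ready={A,D,E} → run D
t=22: ready={A,D,E} → run D
t=23: ready={A,D,E} → run D
t=24: ready={A,D,E} → run D
t=25: ready={A,E} → run E
t=26: ready={A,E} → run E
t=27: ready={A,E} → run E
t=28: ready={A,E} → run E
t=29: ready={A} → run A
t=30: ready={A} → run A
t=31: ready={A} → run A
t=32: ready={A} → run A
t=33: ready={A} → run A
t=34: (idle)
t=35: (idle)
t=36: (idle)
t=37: (idle)
t=38: (idle)
t=39: (idle)

completion order = F, G, B, D, E, A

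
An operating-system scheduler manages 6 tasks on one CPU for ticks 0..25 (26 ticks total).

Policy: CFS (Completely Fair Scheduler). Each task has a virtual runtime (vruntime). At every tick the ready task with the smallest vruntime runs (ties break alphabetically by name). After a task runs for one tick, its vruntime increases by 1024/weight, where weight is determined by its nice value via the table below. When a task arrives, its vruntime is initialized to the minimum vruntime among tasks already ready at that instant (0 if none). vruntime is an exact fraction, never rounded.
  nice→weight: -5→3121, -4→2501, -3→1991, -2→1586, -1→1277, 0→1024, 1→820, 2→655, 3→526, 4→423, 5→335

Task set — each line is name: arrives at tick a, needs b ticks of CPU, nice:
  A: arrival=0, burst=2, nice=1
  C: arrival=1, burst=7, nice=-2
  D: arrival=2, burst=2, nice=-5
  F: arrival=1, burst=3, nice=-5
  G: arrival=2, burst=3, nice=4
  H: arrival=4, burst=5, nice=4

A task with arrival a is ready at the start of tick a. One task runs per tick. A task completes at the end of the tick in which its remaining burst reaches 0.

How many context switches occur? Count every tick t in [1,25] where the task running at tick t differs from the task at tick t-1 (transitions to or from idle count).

context switches = 16

t=0: vr[A=0] → run A
t=1: vr[A=256/205 C=256/205 F=256/205] → run A
t=2: vr[C=256/205 D=256/205 F=256/205 G=256/205] → run C
t=3: vr[C=307968/162565 D=256/205 F=256/205 G=256/205] → run D
t=4: vr[C=307968/162565 D=1008896/639805 F=256/205 G=256/205 H=256/205] → run F
t=5: vr[C=307968/162565 D=1008896/639805 F=1008896/639805 G=256/205 H=256/205] → run G
t=6: vr[C=307968/162565 D=1008896/639805 F=1008896/639805 G=318208/86715 H=256/205] → run H
t=7: vr[C=307968/162565 D=1008896/639805 F=1008896/639805 G=318208/86715 H=318208/86715] → run D
t=8: vr[C=307968/162565 F=1008896/639805 G=318208/86715 H=318208/86715] → run F
t=9: vr[C=307968/162565 F=1218816/639805 G=318208/86715 H=318208/86715] → run C
t=10: vr[C=412928/162565 F=1218816/639805 G=318208/86715 H=318208/86715] → run F
t=11: vr[C=412928/162565 G=318208/86715 H=318208/86715] → run C
t=12: vr[C=517888/162565 G=318208/86715 H=318208/86715] → run C
t=13: vr[C=622848/162565 G=318208/86715 H=318208/86715] → run G
t=14: vr[C=622848/162565 G=528128/86715 H=318208/86715] → run H
t=15: vr[C=622848/162565 G=528128/86715 H=528128/86715] → run C
t=16: vr[C=727808/162565 G=528128/86715 H=528128/86715] → run C
t=17: vr[C=832768/162565 G=528128/86715 H=528128/86715] → run C
t=18: vr[G=528128/86715 H=528128/86715] → run G
t=19: vr[H=528128/86715] → run H
t=20: vr[H=246016/28905] → run H
t=21: vr[H=947968/86715] → run H
t=22: (idle)
t=23: (idle)
t=24: (idle)
t=25: (idle)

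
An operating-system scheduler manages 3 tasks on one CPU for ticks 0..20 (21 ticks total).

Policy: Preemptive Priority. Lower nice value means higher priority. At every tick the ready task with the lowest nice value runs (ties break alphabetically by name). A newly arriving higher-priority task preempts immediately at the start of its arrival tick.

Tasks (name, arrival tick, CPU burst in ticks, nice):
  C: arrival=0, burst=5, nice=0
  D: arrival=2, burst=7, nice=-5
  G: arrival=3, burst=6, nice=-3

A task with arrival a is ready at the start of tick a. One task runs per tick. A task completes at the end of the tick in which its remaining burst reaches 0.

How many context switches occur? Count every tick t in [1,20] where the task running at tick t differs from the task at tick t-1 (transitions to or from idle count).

context switches = 4

t=0: ready={C} → run C
t=1: ready={C} → run C
t=2: ready={C,D} → run D
t=3: ready={C,D,G} → run D
t=4: ready={C,D,G} → run D
t=5: ready={C,D,G} → run D
t=6: ready={C,D,G} → run D
t=7: ready={C,D,G} → run D
t=8: ready={C,D,G} → run D
t=9: ready={C,G} → run G
t=10: ready={C,G} → run G
t=11: ready={C,G} → run G
t=12: ready={C,G} → run G
t=13: ready={C,G} → run G
t=14: ready={C,G} → run G
t=15: ready={C} → run C
t=16: ready={C} → run C
t=17: ready={C} → run C
t=18: (idle)
t=19: (idle)
t=20: (idle)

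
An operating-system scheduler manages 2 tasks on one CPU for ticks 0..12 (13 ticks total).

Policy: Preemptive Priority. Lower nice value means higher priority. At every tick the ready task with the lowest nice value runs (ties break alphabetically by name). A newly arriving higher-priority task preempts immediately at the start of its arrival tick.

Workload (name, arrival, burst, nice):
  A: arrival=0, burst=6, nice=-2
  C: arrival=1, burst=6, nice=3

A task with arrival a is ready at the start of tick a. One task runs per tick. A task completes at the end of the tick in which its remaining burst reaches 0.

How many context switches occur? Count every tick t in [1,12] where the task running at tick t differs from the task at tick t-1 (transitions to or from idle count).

t=0: ready={A} → run A
t=1: ready={A,C} → run A
t=2: ready={A,C} → run A
t=3: ready={A,C} → run A
t=4: ready={A,C} → run A
t=5: ready={A,C} → run A
t=6: ready={C} → run C
t=7: ready={C} → run C
t=8: ready={C} → run C
t=9: ready={C} → run C
t=10: ready={C} → run C
t=11: ready={C} → run C
t=12: (idle)

context switches = 2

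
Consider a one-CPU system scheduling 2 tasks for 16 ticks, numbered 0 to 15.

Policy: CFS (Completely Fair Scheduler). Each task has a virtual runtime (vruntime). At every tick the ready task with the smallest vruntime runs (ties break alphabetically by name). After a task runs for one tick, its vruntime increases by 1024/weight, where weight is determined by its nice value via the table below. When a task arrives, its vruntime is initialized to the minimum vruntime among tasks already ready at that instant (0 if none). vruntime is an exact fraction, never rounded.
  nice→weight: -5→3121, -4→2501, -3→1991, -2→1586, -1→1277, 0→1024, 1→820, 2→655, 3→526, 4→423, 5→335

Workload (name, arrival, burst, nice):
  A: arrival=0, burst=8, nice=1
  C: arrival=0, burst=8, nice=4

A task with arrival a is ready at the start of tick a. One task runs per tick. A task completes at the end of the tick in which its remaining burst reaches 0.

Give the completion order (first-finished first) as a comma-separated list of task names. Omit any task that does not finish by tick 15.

completion order = A, C

t=0: vr[A=0 C=0] → run A
t=1: vr[A=256/205 C=0] → run C
t=2: vr[A=256/205 C=1024/423] → run A
t=3: vr[A=512/205 C=1024/423] → run C
t=4: vr[A=512/205 C=2048/423] → run A
t=5: vr[A=768/205 C=2048/423] → run A
t=6: vr[A=1024/205 C=2048/423] → run C
t=7: vr[A=1024/205 C=1024/141] → run A
t=8: vr[A=256/41 C=1024/141] → run A
t=9: vr[A=1536/205 C=1024/141] → run C
t=10: vr[A=1536/205 C=4096/423] → run A
t=11: vr[A=1792/205 C=4096/423] → run A
t=12: vr[C=4096/423] → run C
t=13: vr[C=5120/423] → run C
t=14: vr[C=2048/141] → run C
t=15: vr[C=7168/423] → run C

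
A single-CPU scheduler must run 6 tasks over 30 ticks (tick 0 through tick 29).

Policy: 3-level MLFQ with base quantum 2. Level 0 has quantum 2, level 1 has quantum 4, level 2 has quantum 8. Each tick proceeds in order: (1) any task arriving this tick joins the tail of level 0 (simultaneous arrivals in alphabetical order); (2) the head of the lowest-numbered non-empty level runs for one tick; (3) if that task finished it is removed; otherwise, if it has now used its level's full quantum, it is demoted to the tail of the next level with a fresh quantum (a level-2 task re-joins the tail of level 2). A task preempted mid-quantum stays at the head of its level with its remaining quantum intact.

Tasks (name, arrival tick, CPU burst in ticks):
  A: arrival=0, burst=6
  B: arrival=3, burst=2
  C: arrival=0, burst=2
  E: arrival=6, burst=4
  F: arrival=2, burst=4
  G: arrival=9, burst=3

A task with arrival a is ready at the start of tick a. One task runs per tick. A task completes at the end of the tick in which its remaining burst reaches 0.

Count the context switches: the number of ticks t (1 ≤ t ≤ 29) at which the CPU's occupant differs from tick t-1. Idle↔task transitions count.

t=0: L0/L1/L2 = AC/-/- → run A
t=1: L0/L1/L2 = AC/-/- → run A
t=2: L0/L1/L2 = CF/A/- → run C
t=3: L0/L1/L2 = CFB/A/- → run C
t=4: L0/L1/L2 = FB/A/- → run F
t=5: L0/L1/L2 = FB/A/- → run F
t=6: L0/L1/L2 = BE/AF/- → run B
t=7: L0/L1/L2 = BE/AF/- → run B
t=8: L0/L1/L2 = E/AF/- → run E
t=9: L0/L1/L2 = EG/AF/- → run E
t=10: L0/L1/L2 = G/AFE/- → run G
t=11: L0/L1/L2 = G/AFE/- → run G
t=12: L0/L1/L2 = -/AFEG/- → run A
t=13: L0/L1/L2 = -/AFEG/- → run A
t=14: L0/L1/L2 = -/AFEG/- → run A
t=15: L0/L1/L2 = -/AFEG/- → run A
t=16: L0/L1/L2 = -/FEG/- → run F
t=17: L0/L1/L2 = -/FEG/- → run F
t=18: L0/L1/L2 = -/EG/- → run E
t=19: L0/L1/L2 = -/EG/- → run E
t=20: L0/L1/L2 = -/G/- → run G
t=21: (idle)
t=22: (idle)
t=23: (idle)
t=24: (idle)
t=25: (idle)
t=26: (idle)
t=27: (idle)
t=28: (idle)
t=29: (idle)

context switches = 10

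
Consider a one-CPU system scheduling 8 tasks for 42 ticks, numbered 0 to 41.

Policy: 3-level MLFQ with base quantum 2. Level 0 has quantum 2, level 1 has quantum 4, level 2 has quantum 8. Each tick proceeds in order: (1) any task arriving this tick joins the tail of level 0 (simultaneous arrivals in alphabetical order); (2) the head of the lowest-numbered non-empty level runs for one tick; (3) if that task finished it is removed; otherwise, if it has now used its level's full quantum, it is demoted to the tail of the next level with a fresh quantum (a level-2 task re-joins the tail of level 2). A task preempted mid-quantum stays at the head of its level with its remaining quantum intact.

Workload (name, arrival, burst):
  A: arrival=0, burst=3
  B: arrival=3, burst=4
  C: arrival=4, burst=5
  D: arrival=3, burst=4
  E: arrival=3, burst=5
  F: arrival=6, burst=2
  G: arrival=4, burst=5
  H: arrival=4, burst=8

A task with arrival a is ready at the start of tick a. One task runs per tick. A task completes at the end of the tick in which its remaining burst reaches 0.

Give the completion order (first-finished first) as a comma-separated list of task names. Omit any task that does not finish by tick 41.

t=0: L0/L1/L2 = A/-/- → run A
t=1: L0/L1/L2 = A/-/- → run A
t=2: L0/L1/L2 = -/A/- → run A
t=3: L0/L1/L2 = BDE/-/- → run B
t=4: L0/L1/L2 = BDECGH/-/- → run B
t=5: L0/L1/L2 = DECGH/B/- → run D
t=6: L0/L1/L2 = DECGHF/B/- → run D
t=7: L0/L1/L2 = ECGHF/BD/- → run E
t=8: L0/L1/L2 = ECGHF/BD/- → run E
t=9: L0/L1/L2 = CGHF/BDE/- → run C
t=10: L0/L1/L2 = CGHF/BDE/- → run C
t=11: L0/L1/L2 = GHF/BDEC/- → run G
t=12: L0/L1/L2 = GHF/BDEC/- → run G
t=13: L0/L1/L2 = HF/BDECG/- → run H
t=14: L0/L1/L2 = HF/BDECG/- → run H
t=15: L0/L1/L2 = F/BDECGH/- → run F
t=16: L0/L1/L2 = F/BDECGH/- → run F
t=17: L0/L1/L2 = -/BDECGH/- → run B
t=18: L0/L1/L2 = -/BDECGH/- → run B
t=19: L0/L1/L2 = -/DECGH/- → run D
t=20: L0/L1/L2 = -/DECGH/- → run D
t=21: L0/L1/L2 = -/ECGH/- → run E
t=22: L0/L1/L2 = -/ECGH/- → run E
t=23: L0/L1/L2 = -/ECGH/- → run E
t=24: L0/L1/L2 = -/CGH/- → run C
t=25: L0/L1/L2 = -/CGH/- → run C
t=26: L0/L1/L2 = -/CGH/- → run C
t=27: L0/L1/L2 = -/GH/- → run G
t=28: L0/L1/L2 = -/GH/- → run G
t=29: L0/L1/L2 = -/GH/- → run G
t=30: L0/L1/L2 = -/H/- → run H
t=31: L0/L1/L2 = -/H/- → run H
t=32: L0/L1/L2 = -/H/- → run H
t=33: L0/L1/L2 = -/H/- → run H
t=34: L0/L1/L2 = -/-/H → run H
t=35: L0/L1/L2 = -/-/H → run H
t=36: (idle)
t=37: (idle)
t=38: (idle)
t=39: (idle)
t=40: (idle)
t=41: (idle)

completion order = A, F, B, D, E, C, G, H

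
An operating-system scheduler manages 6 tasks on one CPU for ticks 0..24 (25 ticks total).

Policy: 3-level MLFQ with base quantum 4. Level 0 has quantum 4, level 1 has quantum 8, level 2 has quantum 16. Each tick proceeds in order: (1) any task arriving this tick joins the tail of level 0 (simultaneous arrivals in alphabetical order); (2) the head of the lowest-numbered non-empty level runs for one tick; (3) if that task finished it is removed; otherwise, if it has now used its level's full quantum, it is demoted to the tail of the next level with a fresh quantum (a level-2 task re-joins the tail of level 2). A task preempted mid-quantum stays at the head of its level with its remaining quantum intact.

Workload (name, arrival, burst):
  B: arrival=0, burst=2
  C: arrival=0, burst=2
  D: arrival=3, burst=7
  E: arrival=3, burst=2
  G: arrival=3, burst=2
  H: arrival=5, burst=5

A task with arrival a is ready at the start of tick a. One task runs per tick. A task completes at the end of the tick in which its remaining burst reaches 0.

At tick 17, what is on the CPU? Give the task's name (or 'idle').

running at tick 17 = D

t=0: L0/L1/L2 = BC/-/- → run B
t=1: L0/L1/L2 = BC/-/- → run B
t=2: L0/L1/L2 = C/-/- → run C
t=3: L0/L1/L2 = CDEG/-/- → run C
t=4: L0/L1/L2 = DEG/-/- → run D
t=5: L0/L1/L2 = DEGH/-/- → run D
t=6: L0/L1/L2 = DEGH/-/- → run D
t=7: L0/L1/L2 = DEGH/-/- → run D
t=8: L0/L1/L2 = EGH/D/- → run E
t=9: L0/L1/L2 = EGH/D/- → run E
t=10: L0/L1/L2 = GH/D/- → run G
t=11: L0/L1/L2 = GH/D/- → run G
t=12: L0/L1/L2 = H/D/- → run H
t=13: L0/L1/L2 = H/D/- → run H
t=14: L0/L1/L2 = H/D/- → run H
t=15: L0/L1/L2 = H/D/- → run H
t=16: L0/L1/L2 = -/DH/- → run D
t=17: L0/L1/L2 = -/DH/- → run D
t=18: L0/L1/L2 = -/DH/- → run D
t=19: L0/L1/L2 = -/H/- → run H
t=20: (idle)
t=21: (idle)
t=22: (idle)
t=23: (idle)
t=24: (idle)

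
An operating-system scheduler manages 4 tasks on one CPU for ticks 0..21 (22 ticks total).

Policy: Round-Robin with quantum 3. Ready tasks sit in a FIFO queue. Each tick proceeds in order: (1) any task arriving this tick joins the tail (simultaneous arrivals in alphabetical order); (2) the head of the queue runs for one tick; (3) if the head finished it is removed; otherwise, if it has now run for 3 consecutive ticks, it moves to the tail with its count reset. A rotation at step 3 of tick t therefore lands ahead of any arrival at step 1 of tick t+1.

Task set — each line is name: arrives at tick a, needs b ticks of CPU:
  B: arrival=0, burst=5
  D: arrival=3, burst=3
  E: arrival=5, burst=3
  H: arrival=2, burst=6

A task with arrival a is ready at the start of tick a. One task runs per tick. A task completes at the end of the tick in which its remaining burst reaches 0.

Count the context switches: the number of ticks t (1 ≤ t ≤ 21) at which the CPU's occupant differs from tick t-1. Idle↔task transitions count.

t=0: queue=[B] q_used=0 → run B
t=1: queue=[B] q_used=1 → run B
t=2: queue=[B,H] q_used=2 → run B
t=3: queue=[H,B,D] q_used=0 → run H
t=4: queue=[H,B,D] q_used=1 → run H
t=5: queue=[H,B,D,E] q_used=2 → run H
t=6: queue=[B,D,E,H] q_used=0 → run B
t=7: queue=[B,D,E,H] q_used=1 → run B
t=8: queue=[D,E,H] q_used=0 → run D
t=9: queue=[D,E,H] q_used=1 → run D
t=10: queue=[D,E,H] q_used=2 → run D
t=11: queue=[E,H] q_used=0 → run E
t=12: queue=[E,H] q_used=1 → run E
t=13: queue=[E,H] q_used=2 → run E
t=14: queue=[H] q_used=0 → run H
t=15: queue=[H] q_used=1 → run H
t=16: queue=[H] q_used=2 → run H
t=17: (idle)
t=18: (idle)
t=19: (idle)
t=20: (idle)
t=21: (idle)

context switches = 6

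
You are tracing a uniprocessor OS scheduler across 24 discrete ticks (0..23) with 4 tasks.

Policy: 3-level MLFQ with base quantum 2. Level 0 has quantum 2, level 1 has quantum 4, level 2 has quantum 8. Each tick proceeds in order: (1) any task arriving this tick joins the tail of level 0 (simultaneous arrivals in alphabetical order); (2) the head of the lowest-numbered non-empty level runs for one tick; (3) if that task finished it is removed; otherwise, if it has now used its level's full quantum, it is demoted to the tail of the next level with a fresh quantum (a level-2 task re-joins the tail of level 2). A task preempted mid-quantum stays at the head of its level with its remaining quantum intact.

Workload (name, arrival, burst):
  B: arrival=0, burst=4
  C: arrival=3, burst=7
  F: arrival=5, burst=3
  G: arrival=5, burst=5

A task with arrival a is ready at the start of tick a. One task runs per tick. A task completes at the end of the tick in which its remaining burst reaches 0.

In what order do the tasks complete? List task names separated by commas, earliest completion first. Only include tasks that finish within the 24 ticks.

completion order = B, F, G, C

t=0: L0/L1/L2 = B/-/- → run B
t=1: L0/L1/L2 = B/-/- → run B
t=2: L0/L1/L2 = -/B/- → run B
t=3: L0/L1/L2 = C/B/- → run C
t=4: L0/L1/L2 = C/B/- → run C
t=5: L0/L1/L2 = FG/BC/- → run F
t=6: L0/L1/L2 = FG/BC/- → run F
t=7: L0/L1/L2 = G/BCF/- → run G
t=8: L0/L1/L2 = G/BCF/- → run G
t=9: L0/L1/L2 = -/BCFG/- → run B
t=10: L0/L1/L2 = -/CFG/- → run C
t=11: L0/L1/L2 = -/CFG/- → run C
t=12: L0/L1/L2 = -/CFG/- → run C
t=13: L0/L1/L2 = -/CFG/- → run C
t=14: L0/L1/L2 = -/FG/C → run F
t=15: L0/L1/L2 = -/G/C → run G
t=16: L0/L1/L2 = -/G/C → run G
t=17: L0/L1/L2 = -/G/C → run G
t=18: L0/L1/L2 = -/-/C → run C
t=19: (idle)
t=20: (idle)
t=21: (idle)
t=22: (idle)
t=23: (idle)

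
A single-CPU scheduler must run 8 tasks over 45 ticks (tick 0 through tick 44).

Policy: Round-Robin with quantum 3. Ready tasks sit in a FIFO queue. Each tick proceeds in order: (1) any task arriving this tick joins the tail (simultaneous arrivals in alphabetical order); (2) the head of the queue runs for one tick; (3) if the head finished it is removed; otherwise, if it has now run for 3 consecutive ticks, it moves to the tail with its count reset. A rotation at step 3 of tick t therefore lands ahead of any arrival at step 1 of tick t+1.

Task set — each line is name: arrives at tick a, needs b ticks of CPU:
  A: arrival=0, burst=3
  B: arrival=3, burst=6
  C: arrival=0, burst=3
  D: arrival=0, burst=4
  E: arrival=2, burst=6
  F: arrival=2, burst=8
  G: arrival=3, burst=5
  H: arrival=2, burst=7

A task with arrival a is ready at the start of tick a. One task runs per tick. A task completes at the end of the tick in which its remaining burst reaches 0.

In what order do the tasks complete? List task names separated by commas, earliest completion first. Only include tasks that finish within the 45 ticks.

completion order = A, C, D, E, B, G, F, H

t=0: queue=[A,C,D] q_used=0 → run A
t=1: queue=[A,C,D] q_used=1 → run A
t=2: queue=[A,C,D,E,F,H] q_used=2 → run A
t=3: queue=[C,D,E,F,H,B,G] q_used=0 → run C
t=4: queue=[C,D,E,F,H,B,G] q_used=1 → run C
t=5: queue=[C,D,E,F,H,B,G] q_used=2 → run C
t=6: queue=[D,E,F,H,B,G] q_used=0 → run D
t=7: queue=[D,E,F,H,B,G] q_used=1 → run D
t=8: queue=[D,E,F,H,B,G] q_used=2 → run D
t=9: queue=[E,F,H,B,G,D] q_used=0 → run E
t=10: queue=[E,F,H,B,G,D] q_used=1 → run E
t=11: queue=[E,F,H,B,G,D] q_used=2 → run E
t=12: queue=[F,H,B,G,D,E] q_used=0 → run F
t=13: queue=[F,H,B,G,D,E] q_used=1 → run F
t=14: queue=[F,H,B,G,D,E] q_used=2 → run F
t=15: queue=[H,B,G,D,E,F] q_used=0 → run H
t=16: queue=[H,B,G,D,E,F] q_used=1 → run H
t=17: queue=[H,B,G,D,E,F] q_used=2 → run H
t=18: queue=[B,G,D,E,F,H] q_used=0 → run B
t=19: queue=[B,G,D,E,F,H] q_used=1 → run B
t=20: queue=[B,G,D,E,F,H] q_used=2 → run B
t=21: queue=[G,D,E,F,H,B] q_used=0 → run G
t=22: queue=[G,D,E,F,H,B] q_used=1 → run G
t=23: queue=[G,D,E,F,H,B] q_used=2 → run G
t=24: queue=[D,E,F,H,B,G] q_used=0 → run D
t=25: queue=[E,F,H,B,G] q_used=0 → run E
t=26: queue=[E,F,H,B,G] q_used=1 → run E
t=27: queue=[E,F,H,B,G] q_used=2 → run E
t=28: queue=[F,H,B,G] q_used=0 → run F
t=29: queue=[F,H,B,G] q_used=1 → run F
t=30: queue=[F,H,B,G] q_used=2 → run F
t=31: queue=[H,B,G,F] q_used=0 → run H
t=32: queue=[H,B,G,F] q_used=1 → run H
t=33: queue=[H,B,G,F] q_used=2 → run H
t=34: queue=[B,G,F,H] q_used=0 → run B
t=35: queue=[B,G,F,H] q_used=1 → run B
t=36: queue=[B,G,F,H] q_used=2 → run B
t=37: queue=[G,F,H] q_used=0 → run G
t=38: queue=[G,F,H] q_used=1 → run G
t=39: queue=[F,H] q_used=0 → run F
t=40: queue=[F,H] q_used=1 → run F
t=41: queue=[H] q_used=0 → run H
t=42: (idle)
t=43: (idle)
t=44: (idle)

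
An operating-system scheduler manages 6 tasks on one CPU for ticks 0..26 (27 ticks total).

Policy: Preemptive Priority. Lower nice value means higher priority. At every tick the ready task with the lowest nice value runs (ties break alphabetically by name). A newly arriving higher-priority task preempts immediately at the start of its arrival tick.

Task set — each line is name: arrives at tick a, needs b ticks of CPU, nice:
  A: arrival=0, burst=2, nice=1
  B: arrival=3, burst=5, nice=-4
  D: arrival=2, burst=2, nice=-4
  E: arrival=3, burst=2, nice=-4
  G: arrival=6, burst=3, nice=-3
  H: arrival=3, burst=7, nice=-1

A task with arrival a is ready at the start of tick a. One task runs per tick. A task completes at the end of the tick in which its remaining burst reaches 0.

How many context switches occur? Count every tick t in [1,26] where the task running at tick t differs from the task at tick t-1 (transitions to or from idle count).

t=0: ready={A} → run A
t=1: ready={A} → run A
t=2: ready={D} → run D
t=3: ready={B,D,E,H} → run B
t=4: ready={B,D,E,H} → run B
t=5: ready={B,D,E,H} → run B
t=6: ready={B,D,E,G,H} → run B
t=7: ready={B,D,E,G,H} → run B
t=8: ready={D,E,G,H} → run D
t=9: ready={E,G,H} → run E
t=10: ready={E,G,H} → run E
t=11: ready={G,H} → run G
t=12: ready={G,H} → run G
t=13: ready={G,H} → run G
t=14: ready={H} → run H
t=15: ready={H} → run H
t=16: ready={H} → run H
t=17: ready={H} → run H
t=18: ready={H} → run H
t=19: ready={H} → run H
t=20: ready={H} → run H
t=21: (idle)
t=22: (idle)
t=23: (idle)
t=24: (idle)
t=25: (idle)
t=26: (idle)

context switches = 7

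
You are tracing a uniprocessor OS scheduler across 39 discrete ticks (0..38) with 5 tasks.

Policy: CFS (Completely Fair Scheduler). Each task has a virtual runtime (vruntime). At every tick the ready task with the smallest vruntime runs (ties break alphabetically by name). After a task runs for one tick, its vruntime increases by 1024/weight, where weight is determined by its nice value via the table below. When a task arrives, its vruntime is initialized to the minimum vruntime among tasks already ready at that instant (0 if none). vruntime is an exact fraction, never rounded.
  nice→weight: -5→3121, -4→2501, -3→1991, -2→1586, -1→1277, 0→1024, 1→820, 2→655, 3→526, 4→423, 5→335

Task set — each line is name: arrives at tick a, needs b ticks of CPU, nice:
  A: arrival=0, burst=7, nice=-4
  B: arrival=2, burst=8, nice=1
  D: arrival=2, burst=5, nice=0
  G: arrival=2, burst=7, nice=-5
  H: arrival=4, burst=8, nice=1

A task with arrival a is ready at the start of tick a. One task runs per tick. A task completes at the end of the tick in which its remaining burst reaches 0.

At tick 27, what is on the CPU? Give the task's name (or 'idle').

running at tick 27 = B

t=0: vr[A=0] → run A
t=1: vr[A=1024/2501] → run A
t=2: vr[A=2048/2501 B=2048/2501 D=2048/2501 G=2048/2501] → run A
t=3: vr[A=3072/2501 B=2048/2501 D=2048/2501 G=2048/2501] → run B
t=4: vr[A=3072/2501 B=25856/12505 D=2048/2501 G=2048/2501 H=2048/2501] → run D
t=5: vr[A=3072/2501 B=25856/12505 D=4549/2501 G=2048/2501 H=2048/2501] → run G
t=6: vr[A=3072/2501 B=25856/12505 D=4549/2501 G=8952832/7805621 H=2048/2501] → run H
t=7: vr[A=3072/2501 B=25856/12505 D=4549/2501 G=8952832/7805621 H=25856/12505] → run G
t=8: vr[A=3072/2501 B=25856/12505 D=4549/2501 G=11513856/7805621 H=25856/12505] → run A
t=9: vr[A=4096/2501 B=25856/12505 D=4549/2501 G=11513856/7805621 H=25856/12505] → run G
t=10: vr[A=4096/2501 B=25856/12505 D=4549/2501 G=14074880/7805621 H=25856/12505] → run A
t=11: vr[A=5120/2501 B=25856/12505 D=4549/2501 G=14074880/7805621 H=25856/12505] → run G
t=12: vr[A=5120/2501 B=25856/12505 D=4549/2501 G=16635904/7805621 H=25856/12505] → run D
t=13: vr[A=5120/2501 B=25856/12505 D=7050/2501 G=16635904/7805621 H=25856/12505] → run A
t=14: vr[A=6144/2501 B=25856/12505 D=7050/2501 G=16635904/7805621 H=25856/12505] → run B
t=15: vr[A=6144/2501 B=41472/12505 D=7050/2501 G=16635904/7805621 H=25856/12505] → run H
t=16: vr[A=6144/2501 B=41472/12505 D=7050/2501 G=16635904/7805621 H=41472/12505] → run G
t=17: vr[A=6144/2501 B=41472/12505 D=7050/2501 G=19196928/7805621 H=41472/12505] → run A
t=18: vr[B=41472/12505 D=7050/2501 G=19196928/7805621 H=41472/12505] → run G
t=19: vr[B=41472/12505 D=7050/2501 G=21757952/7805621 H=41472/12505] → run G
t=20: vr[B=41472/12505 D=7050/2501 H=41472/12505] → run D
t=21: vr[B=41472/12505 D=9551/2501 H=41472/12505] → run B
t=22: vr[B=57088/12505 D=9551/2501 H=41472/12505] → run H
t=23: vr[B=57088/12505 D=9551/2501 H=57088/12505] → run D
t=24: vr[B=57088/12505 D=12052/2501 H=57088/12505] → run B
t=25: vr[B=72704/12505 D=12052/2501 H=57088/12505] → run H
t=26: vr[B=72704/12505 D=12052/2501 H=72704/12505] → run D
t=27: vr[B=72704/12505 H=72704/12505] → run B
t=28: vr[B=17664/2501 H=72704/12505] → run H
t=29: vr[B=17664/2501 H=17664/2501] → run B
t=30: vr[B=103936/12505 H=17664/2501] → run H
t=31: vr[B=103936/12505 H=103936/12505] → run B
t=32: vr[B=119552/12505 H=103936/12505] → run H
t=33: vr[B=119552/12505 H=119552/12505] → run B
t=34: vr[H=119552/12505] → run H
t=35: (idle)
t=36: (idle)
t=37: (idle)
t=38: (idle)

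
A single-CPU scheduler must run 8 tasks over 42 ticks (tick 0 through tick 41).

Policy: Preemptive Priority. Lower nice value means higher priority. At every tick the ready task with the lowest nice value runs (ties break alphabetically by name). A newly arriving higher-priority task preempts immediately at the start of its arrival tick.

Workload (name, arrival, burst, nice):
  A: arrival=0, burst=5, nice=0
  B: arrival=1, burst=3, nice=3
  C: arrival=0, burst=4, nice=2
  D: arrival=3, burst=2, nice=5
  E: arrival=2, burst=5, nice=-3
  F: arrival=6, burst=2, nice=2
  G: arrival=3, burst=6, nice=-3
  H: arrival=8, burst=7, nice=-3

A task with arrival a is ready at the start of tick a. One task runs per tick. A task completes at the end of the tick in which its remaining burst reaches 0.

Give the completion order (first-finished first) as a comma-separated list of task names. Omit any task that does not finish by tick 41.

t=0: ready={A,C} → run A
t=1: ready={A,B,C} → run A
t=2: ready={A,B,C,E} → run E
t=3: ready={A,B,C,D,E,G} → run E
t=4: ready={A,B,C,D,E,G} → run E
t=5: ready={A,B,C,D,E,G} → run E
t=6: ready={A,B,C,D,E,F,G} → run E
t=7: ready={A,B,C,D,F,G} → run G
t=8: ready={A,B,C,D,F,G,H} → run G
t=9: ready={A,B,C,D,F,G,H} → run G
t=10: ready={A,B,C,D,F,G,H} → run G
t=11: ready={A,B,C,D,F,G,H} → run G
t=12: ready={A,B,C,D,F,G,H} → run G
t=13: ready={A,B,C,D,F,H} → run H
t=14: ready={A,B,C,D,F,H} → run H
t=15: ready={A,B,C,D,F,H} → run H
t=16: ready={A,B,C,D,F,H} → run H
t=17: ready={A,B,C,D,F,H} → run H
t=18: ready={A,B,C,D,F,H} → run H
t=19: ready={A,B,C,D,F,H} → run H
t=20: ready={A,B,C,D,F} → run A
t=21: ready={A,B,C,D,F} → run A
t=22: ready={A,B,C,D,F} → run A
t=23: ready={B,C,D,F} → run C
t=24: ready={B,C,D,F} → run C
t=25: ready={B,C,D,F} → run C
t=26: ready={B,C,D,F} → run C
t=27: ready={B,D,F} → run F
t=28: ready={B,D,F} → run F
t=29: ready={B,D} → run B
t=30: ready={B,D} → run B
t=31: ready={B,D} → run B
t=32: ready={D} → run D
t=33: ready={D} → run D
t=34: (idle)
t=35: (idle)
t=36: (idle)
t=37: (idle)
t=38: (idle)
t=39: (idle)
t=40: (idle)
t=41: (idle)

completion order = E, G, H, A, C, F, B, D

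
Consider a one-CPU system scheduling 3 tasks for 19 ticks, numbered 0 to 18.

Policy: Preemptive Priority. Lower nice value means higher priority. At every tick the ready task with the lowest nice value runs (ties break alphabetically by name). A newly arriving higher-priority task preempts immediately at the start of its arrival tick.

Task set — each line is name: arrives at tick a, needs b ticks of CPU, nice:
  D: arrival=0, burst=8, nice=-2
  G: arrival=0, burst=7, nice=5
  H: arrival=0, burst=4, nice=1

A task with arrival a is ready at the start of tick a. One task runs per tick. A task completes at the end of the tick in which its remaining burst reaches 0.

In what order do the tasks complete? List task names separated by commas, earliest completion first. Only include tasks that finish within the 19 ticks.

t=0: ready={D,G,H} → run D
t=1: ready={D,G,H} → run D
t=2: ready={D,G,H} → run D
t=3: ready={D,G,H} → run D
t=4: ready={D,G,H} → run D
t=5: ready={D,G,H} → run D
t=6: ready={D,G,H} → run D
t=7: ready={D,G,H} → run D
t=8: ready={G,H} → run H
t=9: ready={G,H} → run H
t=10: ready={G,H} → run H
t=11: ready={G,H} → run H
t=12: ready={G} → run G
t=13: ready={G} → run G
t=14: ready={G} → run G
t=15: ready={G} → run G
t=16: ready={G} → run G
t=17: ready={G} → run G
t=18: ready={G} → run G

completion order = D, H, G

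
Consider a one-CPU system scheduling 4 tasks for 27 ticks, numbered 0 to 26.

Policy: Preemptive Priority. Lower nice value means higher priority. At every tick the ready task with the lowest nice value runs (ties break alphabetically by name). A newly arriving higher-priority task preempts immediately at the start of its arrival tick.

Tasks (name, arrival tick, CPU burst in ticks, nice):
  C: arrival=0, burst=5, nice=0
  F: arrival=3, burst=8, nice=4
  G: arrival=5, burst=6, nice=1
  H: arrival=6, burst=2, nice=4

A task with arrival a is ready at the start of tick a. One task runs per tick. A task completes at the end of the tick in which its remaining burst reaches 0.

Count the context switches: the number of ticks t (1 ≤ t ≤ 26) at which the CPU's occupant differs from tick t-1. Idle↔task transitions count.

t=0: ready={C} → run C
t=1: ready={C} → run C
t=2: ready={C} → run C
t=3: ready={C,F} → run C
t=4: ready={C,F} → run C
t=5: ready={F,G} → run G
t=6: ready={F,G,H} → run G
t=7: ready={F,G,H} → run G
t=8: ready={F,G,H} → run G
t=9: ready={F,G,H} → run G
t=10: ready={F,G,H} → run G
t=11: ready={F,H} → run F
t=12: ready={F,H} → run F
t=13: ready={F,H} → run F
t=14: ready={F,H} → run F
t=15: ready={F,H} → run F
t=16: ready={F,H} → run F
t=17: ready={F,H} → run F
t=18: ready={F,H} → run F
t=19: ready={H} → run H
t=20: ready={H} → run H
t=21: (idle)
t=22: (idle)
t=23: (idle)
t=24: (idle)
t=25: (idle)
t=26: (idle)

context switches = 4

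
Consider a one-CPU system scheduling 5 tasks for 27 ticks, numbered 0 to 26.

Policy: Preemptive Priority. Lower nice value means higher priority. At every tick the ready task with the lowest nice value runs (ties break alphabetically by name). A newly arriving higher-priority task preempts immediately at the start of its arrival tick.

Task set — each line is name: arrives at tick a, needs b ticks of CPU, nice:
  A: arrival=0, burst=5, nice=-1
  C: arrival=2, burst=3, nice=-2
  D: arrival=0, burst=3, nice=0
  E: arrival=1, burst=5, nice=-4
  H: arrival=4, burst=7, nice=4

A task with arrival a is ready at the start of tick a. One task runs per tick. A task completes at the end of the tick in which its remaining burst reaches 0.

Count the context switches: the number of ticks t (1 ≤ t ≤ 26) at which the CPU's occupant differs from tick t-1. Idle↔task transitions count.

context switches = 6

t=0: ready={A,D} → run A
t=1: ready={A,D,E} → run E
t=2: ready={A,C,D,E} → run E
t=3: ready={A,C,D,E} → run E
t=4: ready={A,C,D,E,H} → run E
t=5: ready={A,C,D,E,H} → run E
t=6: ready={A,C,D,H} → run C
t=7: ready={A,C,D,H} → run C
t=8: ready={A,C,D,H} → run C
t=9: ready={A,D,H} → run A
t=10: ready={A,D,H} → run A
t=11: ready={A,D,H} → run A
t=12: ready={A,D,H} → run A
t=13: ready={D,H} → run D
t=14: ready={D,H} → run D
t=15: ready={D,H} → run D
t=16: ready={H} → run H
t=17: ready={H} → run H
t=18: ready={H} → run H
t=19: ready={H} → run H
t=20: ready={H} → run H
t=21: ready={H} → run H
t=22: ready={H} → run H
t=23: (idle)
t=24: (idle)
t=25: (idle)
t=26: (idle)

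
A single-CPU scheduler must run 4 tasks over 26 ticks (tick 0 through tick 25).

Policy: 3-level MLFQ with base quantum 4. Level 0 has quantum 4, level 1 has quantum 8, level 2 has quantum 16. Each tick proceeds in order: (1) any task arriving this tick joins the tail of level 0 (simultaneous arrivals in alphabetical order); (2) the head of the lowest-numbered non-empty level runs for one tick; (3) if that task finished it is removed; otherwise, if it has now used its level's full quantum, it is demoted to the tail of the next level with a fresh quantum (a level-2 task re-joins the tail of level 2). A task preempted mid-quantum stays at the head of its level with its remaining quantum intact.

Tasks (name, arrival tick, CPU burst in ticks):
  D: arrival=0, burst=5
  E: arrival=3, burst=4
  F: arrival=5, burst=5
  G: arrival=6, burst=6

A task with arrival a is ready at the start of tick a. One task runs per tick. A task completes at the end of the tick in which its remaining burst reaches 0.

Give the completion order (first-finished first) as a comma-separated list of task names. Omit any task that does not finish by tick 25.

completion order = E, D, F, G

t=0: L0/L1/L2 = D/-/- → run D
t=1: L0/L1/L2 = D/-/- → run D
t=2: L0/L1/L2 = D/-/- → run D
t=3: L0/L1/L2 = DE/-/- → run D
t=4: L0/L1/L2 = E/D/- → run E
t=5: L0/L1/L2 = EF/D/- → run E
t=6: L0/L1/L2 = EFG/D/- → run E
t=7: L0/L1/L2 = EFG/D/- → run E
t=8: L0/L1/L2 = FG/D/- → run F
t=9: L0/L1/L2 = FG/D/- → run F
t=10: L0/L1/L2 = FG/D/- → run F
t=11: L0/L1/L2 = FG/D/- → run F
t=12: L0/L1/L2 = G/DF/- → run G
t=13: L0/L1/L2 = G/DF/- → run G
t=14: L0/L1/L2 = G/DF/- → run G
t=15: L0/L1/L2 = G/DF/- → run G
t=16: L0/L1/L2 = -/DFG/- → run D
t=17: L0/L1/L2 = -/FG/- → run F
t=18: L0/L1/L2 = -/G/- → run G
t=19: L0/L1/L2 = -/G/- → run G
t=20: (idle)
t=21: (idle)
t=22: (idle)
t=23: (idle)
t=24: (idle)
t=25: (idle)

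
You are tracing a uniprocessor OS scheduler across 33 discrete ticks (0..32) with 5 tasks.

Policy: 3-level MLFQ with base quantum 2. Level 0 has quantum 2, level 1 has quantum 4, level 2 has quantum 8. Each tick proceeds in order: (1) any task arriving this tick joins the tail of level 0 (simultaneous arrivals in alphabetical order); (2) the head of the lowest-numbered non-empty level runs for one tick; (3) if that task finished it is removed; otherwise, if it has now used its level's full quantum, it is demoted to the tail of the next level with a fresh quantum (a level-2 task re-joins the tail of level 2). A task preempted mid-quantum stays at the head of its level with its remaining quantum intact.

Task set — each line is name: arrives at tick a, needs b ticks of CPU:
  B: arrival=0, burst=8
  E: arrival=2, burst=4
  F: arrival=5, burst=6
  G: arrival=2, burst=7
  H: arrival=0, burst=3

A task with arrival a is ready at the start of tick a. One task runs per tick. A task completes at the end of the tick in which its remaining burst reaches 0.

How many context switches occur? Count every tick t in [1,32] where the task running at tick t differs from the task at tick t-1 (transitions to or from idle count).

t=0: L0/L1/L2 = BH/-/- → run B
t=1: L0/L1/L2 = BH/-/- → run B
t=2: L0/L1/L2 = HEG/B/- → run H
t=3: L0/L1/L2 = HEG/B/- → run H
t=4: L0/L1/L2 = EG/BH/- → run E
t=5: L0/L1/L2 = EGF/BH/- → run E
t=6: L0/L1/L2 = GF/BHE/- → run G
t=7: L0/L1/L2 = GF/BHE/- → run G
t=8: L0/L1/L2 = F/BHEG/- → run F
t=9: L0/L1/L2 = F/BHEG/- → run F
t=10: L0/L1/L2 = -/BHEGF/- → run B
t=11: L0/L1/L2 = -/BHEGF/- → run B
t=12: L0/L1/L2 = -/BHEGF/- → run B
t=13: L0/L1/L2 = -/BHEGF/- → run B
t=14: L0/L1/L2 = -/HEGF/B → run H
t=15: L0/L1/L2 = -/EGF/B → run E
t=16: L0/L1/L2 = -/EGF/B → run E
t=17: L0/L1/L2 = -/GF/B → run G
t=18: L0/L1/L2 = -/GF/B → run G
t=19: L0/L1/L2 = -/GF/B → run G
t=20: L0/L1/L2 = -/GF/B → run G
t=21: L0/L1/L2 = -/F/BG → run F
t=22: L0/L1/L2 = -/F/BG → run F
t=23: L0/L1/L2 = -/F/BG → run F
t=24: L0/L1/L2 = -/F/BG → run F
t=25: L0/L1/L2 = -/-/BG → run B
t=26: L0/L1/L2 = -/-/BG → run B
t=27: L0/L1/L2 = -/-/G → run G
t=28: (idle)
t=29: (idle)
t=30: (idle)
t=31: (idle)
t=32: (idle)

context switches = 12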